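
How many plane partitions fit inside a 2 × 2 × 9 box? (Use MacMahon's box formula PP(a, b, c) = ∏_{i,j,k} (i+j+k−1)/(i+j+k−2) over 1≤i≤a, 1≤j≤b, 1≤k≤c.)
PP(2, 2, 9) = 1210

Evaluate the triple product over i = 1..2, j = 1..2, k = 1..9. The factors are (2/1) · (3/2) · (4/3) · (5/4) · (6/5) · (7/6) · (8/7) · (9/8) · … (36 factors total). The numerators and denominators telescope so the product is an integer; carrying out the multiplication exactly gives PP(2, 2, 9) = 1210.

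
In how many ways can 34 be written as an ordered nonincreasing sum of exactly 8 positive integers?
p(34, 8 parts) = 1297

Partitions of n into exactly k parts are in bijection with partitions of n − k into at most k parts (subtract 1 from each part). So p(34, exactly 8) = p(26, parts ≤ 8). Computing via the recurrence p(m, j) = p(m, j−1) + p(m−j, j) gives 1297.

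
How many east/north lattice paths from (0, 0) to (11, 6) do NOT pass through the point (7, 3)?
Number of paths = 8176

Total paths from (0, 0) to (11, 6): C(17, 11) = 12376. Paths through (7, 3): (paths (0, 0) → (7, 3)) × (paths (7, 3) → (11, 6)) = C(10, 7) · C(7, 4) = 120 · 35 = 4200. Avoidance count = 12376 − 4200 = 8176.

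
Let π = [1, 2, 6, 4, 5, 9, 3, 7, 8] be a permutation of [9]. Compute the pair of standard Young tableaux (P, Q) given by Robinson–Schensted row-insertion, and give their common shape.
P = [1, 2, 3, 5, 7, 8] / [4, 9] / [6];  Q = [1, 2, 3, 5, 6, 9] / [4, 8] / [7];  common shape = (6, 2, 1)

Row-insert the values π_1, π_2, … into P one at a time, bumping the leftmost entry strictly greater than the inserted value down to the next row. The recording tableau Q records, in position (i, j), the step at which that cell was added to P.
  Insert 1 (step 1): P = [1];  Q = [1]
  Insert 2 (step 2): P = [1, 2];  Q = [1, 2]
  Insert 6 (step 3): P = [1, 2, 6];  Q = [1, 2, 3]
  Insert 4 (step 4): P = [1, 2, 4] / [6];  Q = [1, 2, 3] / [4]
  Insert 5 (step 5): P = [1, 2, 4, 5] / [6];  Q = [1, 2, 3, 5] / [4]
  Insert 9 (step 6): P = [1, 2, 4, 5, 9] / [6];  Q = [1, 2, 3, 5, 6] / [4]
  Insert 3 (step 7): P = [1, 2, 3, 5, 9] / [4] / [6];  Q = [1, 2, 3, 5, 6] / [4] / [7]
  Insert 7 (step 8): P = [1, 2, 3, 5, 7] / [4, 9] / [6];  Q = [1, 2, 3, 5, 6] / [4, 8] / [7]
  Insert 8 (step 9): P = [1, 2, 3, 5, 7, 8] / [4, 9] / [6];  Q = [1, 2, 3, 5, 6, 9] / [4, 8] / [7]
Final shape: (6, 2, 1).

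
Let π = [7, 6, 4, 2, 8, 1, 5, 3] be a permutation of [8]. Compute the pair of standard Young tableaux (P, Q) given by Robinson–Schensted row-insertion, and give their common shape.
P = [1, 3] / [2, 5] / [4, 8] / [6] / [7];  Q = [1, 5] / [2, 7] / [3, 8] / [4] / [6];  common shape = (2, 2, 2, 1, 1)

Row-insert the values π_1, π_2, … into P one at a time, bumping the leftmost entry strictly greater than the inserted value down to the next row. The recording tableau Q records, in position (i, j), the step at which that cell was added to P.
  Insert 7 (step 1): P = [7];  Q = [1]
  Insert 6 (step 2): P = [6] / [7];  Q = [1] / [2]
  Insert 4 (step 3): P = [4] / [6] / [7];  Q = [1] / [2] / [3]
  Insert 2 (step 4): P = [2] / [4] / [6] / [7];  Q = [1] / [2] / [3] / [4]
  Insert 8 (step 5): P = [2, 8] / [4] / [6] / [7];  Q = [1, 5] / [2] / [3] / [4]
  Insert 1 (step 6): P = [1, 8] / [2] / [4] / [6] / [7];  Q = [1, 5] / [2] / [3] / [4] / [6]
  Insert 5 (step 7): P = [1, 5] / [2, 8] / [4] / [6] / [7];  Q = [1, 5] / [2, 7] / [3] / [4] / [6]
  Insert 3 (step 8): P = [1, 3] / [2, 5] / [4, 8] / [6] / [7];  Q = [1, 5] / [2, 7] / [3, 8] / [4] / [6]
Final shape: (2, 2, 2, 1, 1).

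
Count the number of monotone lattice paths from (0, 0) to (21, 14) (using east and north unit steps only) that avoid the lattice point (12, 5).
Number of paths = 2019098840

Total paths from (0, 0) to (21, 14): C(35, 21) = 2319959400. Paths through (12, 5): (paths (0, 0) → (12, 5)) × (paths (12, 5) → (21, 14)) = C(17, 12) · C(18, 9) = 6188 · 48620 = 300860560. Avoidance count = 2319959400 − 300860560 = 2019098840.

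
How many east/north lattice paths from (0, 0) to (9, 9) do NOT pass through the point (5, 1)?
Number of paths = 45650

Total paths from (0, 0) to (9, 9): C(18, 9) = 48620. Paths through (5, 1): (paths (0, 0) → (5, 1)) × (paths (5, 1) → (9, 9)) = C(6, 5) · C(12, 4) = 6 · 495 = 2970. Avoidance count = 48620 − 2970 = 45650.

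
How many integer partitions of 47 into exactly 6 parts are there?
p(47, 6 parts) = 4070

Partitions of n into exactly k parts are in bijection with partitions of n − k into at most k parts (subtract 1 from each part). So p(47, exactly 6) = p(41, parts ≤ 6). Computing via the recurrence p(m, j) = p(m, j−1) + p(m−j, j) gives 4070.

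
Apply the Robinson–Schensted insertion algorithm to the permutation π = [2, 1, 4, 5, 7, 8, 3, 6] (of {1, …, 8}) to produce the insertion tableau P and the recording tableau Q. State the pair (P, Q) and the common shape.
P = [1, 3, 5, 6, 8] / [2, 4, 7];  Q = [1, 3, 4, 5, 6] / [2, 7, 8];  common shape = (5, 3)

Row-insert the values π_1, π_2, … into P one at a time, bumping the leftmost entry strictly greater than the inserted value down to the next row. The recording tableau Q records, in position (i, j), the step at which that cell was added to P.
  Insert 2 (step 1): P = [2];  Q = [1]
  Insert 1 (step 2): P = [1] / [2];  Q = [1] / [2]
  Insert 4 (step 3): P = [1, 4] / [2];  Q = [1, 3] / [2]
  Insert 5 (step 4): P = [1, 4, 5] / [2];  Q = [1, 3, 4] / [2]
  Insert 7 (step 5): P = [1, 4, 5, 7] / [2];  Q = [1, 3, 4, 5] / [2]
  Insert 8 (step 6): P = [1, 4, 5, 7, 8] / [2];  Q = [1, 3, 4, 5, 6] / [2]
  Insert 3 (step 7): P = [1, 3, 5, 7, 8] / [2, 4];  Q = [1, 3, 4, 5, 6] / [2, 7]
  Insert 6 (step 8): P = [1, 3, 5, 6, 8] / [2, 4, 7];  Q = [1, 3, 4, 5, 6] / [2, 7, 8]
Final shape: (5, 3).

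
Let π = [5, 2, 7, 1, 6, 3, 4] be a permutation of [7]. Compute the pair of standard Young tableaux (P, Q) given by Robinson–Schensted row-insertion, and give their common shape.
P = [1, 3, 4] / [2, 6] / [5, 7];  Q = [1, 3, 7] / [2, 5] / [4, 6];  common shape = (3, 2, 2)

Row-insert the values π_1, π_2, … into P one at a time, bumping the leftmost entry strictly greater than the inserted value down to the next row. The recording tableau Q records, in position (i, j), the step at which that cell was added to P.
  Insert 5 (step 1): P = [5];  Q = [1]
  Insert 2 (step 2): P = [2] / [5];  Q = [1] / [2]
  Insert 7 (step 3): P = [2, 7] / [5];  Q = [1, 3] / [2]
  Insert 1 (step 4): P = [1, 7] / [2] / [5];  Q = [1, 3] / [2] / [4]
  Insert 6 (step 5): P = [1, 6] / [2, 7] / [5];  Q = [1, 3] / [2, 5] / [4]
  Insert 3 (step 6): P = [1, 3] / [2, 6] / [5, 7];  Q = [1, 3] / [2, 5] / [4, 6]
  Insert 4 (step 7): P = [1, 3, 4] / [2, 6] / [5, 7];  Q = [1, 3, 7] / [2, 5] / [4, 6]
Final shape: (3, 2, 2).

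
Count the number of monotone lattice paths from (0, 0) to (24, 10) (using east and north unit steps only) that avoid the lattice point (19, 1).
Number of paths = 131088100

Total paths from (0, 0) to (24, 10): C(34, 24) = 131128140. Paths through (19, 1): (paths (0, 0) → (19, 1)) × (paths (19, 1) → (24, 10)) = C(20, 19) · C(14, 5) = 20 · 2002 = 40040. Avoidance count = 131128140 − 40040 = 131088100.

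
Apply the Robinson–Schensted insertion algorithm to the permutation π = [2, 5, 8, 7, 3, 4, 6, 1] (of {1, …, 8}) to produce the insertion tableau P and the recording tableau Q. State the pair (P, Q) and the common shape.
P = [1, 3, 4, 6] / [2, 7] / [5] / [8];  Q = [1, 2, 3, 7] / [4, 6] / [5] / [8];  common shape = (4, 2, 1, 1)

Row-insert the values π_1, π_2, … into P one at a time, bumping the leftmost entry strictly greater than the inserted value down to the next row. The recording tableau Q records, in position (i, j), the step at which that cell was added to P.
  Insert 2 (step 1): P = [2];  Q = [1]
  Insert 5 (step 2): P = [2, 5];  Q = [1, 2]
  Insert 8 (step 3): P = [2, 5, 8];  Q = [1, 2, 3]
  Insert 7 (step 4): P = [2, 5, 7] / [8];  Q = [1, 2, 3] / [4]
  Insert 3 (step 5): P = [2, 3, 7] / [5] / [8];  Q = [1, 2, 3] / [4] / [5]
  Insert 4 (step 6): P = [2, 3, 4] / [5, 7] / [8];  Q = [1, 2, 3] / [4, 6] / [5]
  Insert 6 (step 7): P = [2, 3, 4, 6] / [5, 7] / [8];  Q = [1, 2, 3, 7] / [4, 6] / [5]
  Insert 1 (step 8): P = [1, 3, 4, 6] / [2, 7] / [5] / [8];  Q = [1, 2, 3, 7] / [4, 6] / [5] / [8]
Final shape: (4, 2, 1, 1).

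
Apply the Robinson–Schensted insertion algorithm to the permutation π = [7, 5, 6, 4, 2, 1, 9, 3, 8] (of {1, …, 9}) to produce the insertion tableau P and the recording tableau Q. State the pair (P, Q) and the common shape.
P = [1, 3, 8] / [2, 6, 9] / [4] / [5] / [7];  Q = [1, 3, 7] / [2, 8, 9] / [4] / [5] / [6];  common shape = (3, 3, 1, 1, 1)

Row-insert the values π_1, π_2, … into P one at a time, bumping the leftmost entry strictly greater than the inserted value down to the next row. The recording tableau Q records, in position (i, j), the step at which that cell was added to P.
  Insert 7 (step 1): P = [7];  Q = [1]
  Insert 5 (step 2): P = [5] / [7];  Q = [1] / [2]
  Insert 6 (step 3): P = [5, 6] / [7];  Q = [1, 3] / [2]
  Insert 4 (step 4): P = [4, 6] / [5] / [7];  Q = [1, 3] / [2] / [4]
  Insert 2 (step 5): P = [2, 6] / [4] / [5] / [7];  Q = [1, 3] / [2] / [4] / [5]
  Insert 1 (step 6): P = [1, 6] / [2] / [4] / [5] / [7];  Q = [1, 3] / [2] / [4] / [5] / [6]
  Insert 9 (step 7): P = [1, 6, 9] / [2] / [4] / [5] / [7];  Q = [1, 3, 7] / [2] / [4] / [5] / [6]
  Insert 3 (step 8): P = [1, 3, 9] / [2, 6] / [4] / [5] / [7];  Q = [1, 3, 7] / [2, 8] / [4] / [5] / [6]
  Insert 8 (step 9): P = [1, 3, 8] / [2, 6, 9] / [4] / [5] / [7];  Q = [1, 3, 7] / [2, 8, 9] / [4] / [5] / [6]
Final shape: (3, 3, 1, 1, 1).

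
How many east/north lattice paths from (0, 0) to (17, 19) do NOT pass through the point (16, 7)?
Number of paths = 8594309559

Total paths from (0, 0) to (17, 19): C(36, 17) = 8597496600. Paths through (16, 7): (paths (0, 0) → (16, 7)) × (paths (16, 7) → (17, 19)) = C(23, 16) · C(13, 1) = 245157 · 13 = 3187041. Avoidance count = 8597496600 − 3187041 = 8594309559.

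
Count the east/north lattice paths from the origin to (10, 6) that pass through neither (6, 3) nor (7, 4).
Number of paths = 3448

Inclusion–exclusion. Total paths: C(16, 10) = 8008. Through P₁: C(9, 6)·C(7, 4) = 2940. Through P₂: C(11, 7)·C(5, 3) = 3300. Since P₁ is strictly southwest of P₂, a monotone path through both must visit P₁ then P₂; paths through both = C(9, 6)·C(2, 1)·C(5, 3) = 1680. Avoid both = 8008 − 2940 − 3300 + 1680 = 3448.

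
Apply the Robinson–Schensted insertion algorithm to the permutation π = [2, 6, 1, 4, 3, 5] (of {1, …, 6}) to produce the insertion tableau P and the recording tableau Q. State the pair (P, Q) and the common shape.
P = [1, 3, 5] / [2, 4] / [6];  Q = [1, 2, 6] / [3, 4] / [5];  common shape = (3, 2, 1)

Row-insert the values π_1, π_2, … into P one at a time, bumping the leftmost entry strictly greater than the inserted value down to the next row. The recording tableau Q records, in position (i, j), the step at which that cell was added to P.
  Insert 2 (step 1): P = [2];  Q = [1]
  Insert 6 (step 2): P = [2, 6];  Q = [1, 2]
  Insert 1 (step 3): P = [1, 6] / [2];  Q = [1, 2] / [3]
  Insert 4 (step 4): P = [1, 4] / [2, 6];  Q = [1, 2] / [3, 4]
  Insert 3 (step 5): P = [1, 3] / [2, 4] / [6];  Q = [1, 2] / [3, 4] / [5]
  Insert 5 (step 6): P = [1, 3, 5] / [2, 4] / [6];  Q = [1, 2, 6] / [3, 4] / [5]
Final shape: (3, 2, 1).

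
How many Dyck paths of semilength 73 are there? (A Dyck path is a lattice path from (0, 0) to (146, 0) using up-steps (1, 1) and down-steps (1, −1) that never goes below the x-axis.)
C_73 = 79463489365077377841208237632349268884500

These Dyck paths are counted by the Catalan number C_n = (1/(n + 1)) · C(2n, n). For n = 73: C_73 = (1/74) · C(146, 73) = 5880298213015725960249409584793845897453000/74 = 79463489365077377841208237632349268884500.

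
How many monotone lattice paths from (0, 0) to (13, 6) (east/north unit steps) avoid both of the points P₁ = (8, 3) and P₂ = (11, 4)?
Number of paths = 13662

Inclusion–exclusion. Total paths: C(19, 13) = 27132. Through P₁: C(11, 8)·C(8, 5) = 9240. Through P₂: C(15, 11)·C(4, 2) = 8190. Since P₁ is strictly southwest of P₂, a monotone path through both must visit P₁ then P₂; paths through both = C(11, 8)·C(4, 3)·C(4, 2) = 3960. Avoid both = 27132 − 9240 − 8190 + 3960 = 13662.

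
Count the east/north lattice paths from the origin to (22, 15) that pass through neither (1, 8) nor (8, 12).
Number of paths = 9269903400

Inclusion–exclusion. Total paths: C(37, 22) = 9364199760. Through P₁: C(9, 1)·C(28, 21) = 10656360. Through P₂: C(20, 8)·C(17, 14) = 85659600. Since P₁ is strictly southwest of P₂, a monotone path through both must visit P₁ then P₂; paths through both = C(9, 1)·C(11, 7)·C(17, 14) = 2019600. Avoid both = 9364199760 − 10656360 − 85659600 + 2019600 = 9269903400.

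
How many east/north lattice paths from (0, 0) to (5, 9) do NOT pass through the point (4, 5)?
Number of paths = 1372

Total paths from (0, 0) to (5, 9): C(14, 5) = 2002. Paths through (4, 5): (paths (0, 0) → (4, 5)) × (paths (4, 5) → (5, 9)) = C(9, 4) · C(5, 1) = 126 · 5 = 630. Avoidance count = 2002 − 630 = 1372.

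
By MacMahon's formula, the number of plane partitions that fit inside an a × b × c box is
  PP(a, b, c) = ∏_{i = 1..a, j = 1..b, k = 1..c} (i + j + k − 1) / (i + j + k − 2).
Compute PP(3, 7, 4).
PP(3, 7, 4) = 1557270

Evaluate the triple product over i = 1..3, j = 1..7, k = 1..4. The factors are (2/1) · (3/2) · (4/3) · (5/4) · (3/2) · (4/3) · (5/4) · (6/5) · … (84 factors total). The numerators and denominators telescope so the product is an integer; carrying out the multiplication exactly gives PP(3, 7, 4) = 1557270.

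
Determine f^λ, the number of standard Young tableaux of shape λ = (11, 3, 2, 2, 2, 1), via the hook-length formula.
# SYT of shape (11, 3, 2, 2, 2, 1) = 44895708

Hook-length formula: f^λ = n! / Π hook(c), product over all cells c of the Young diagram. For λ = (11, 3, 2, 2, 2, 1), n = 21 boxes. Hook lengths by row (left-to-right, top-to-bottom): [16, 14, 10, 8, 7, 6, 5, 4, 3, 2, 1]; [7, 5, 1]; [5, 3]; [4, 2]; [3, 1]; [1]. Product of hooks = 1137991680000. So f^λ = 21! / 1137991680000 = 51090942171709440000 / 1137991680000 = 44895708.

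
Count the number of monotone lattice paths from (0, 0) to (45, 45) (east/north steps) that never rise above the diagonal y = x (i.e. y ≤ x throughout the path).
Number of paths = 2257117854077248073253720

By the reflection principle (André's argument), the number of monotone paths to (45, 45) with n ≤ m that never go above y = x is C(90, 45) − C(90, 46) = 103827421287553411369671120 − 101570303433476163296417400 = 2257117854077248073253720.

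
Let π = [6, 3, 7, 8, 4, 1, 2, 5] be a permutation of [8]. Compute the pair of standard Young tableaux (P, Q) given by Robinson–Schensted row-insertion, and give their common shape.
P = [1, 2, 5] / [3, 4, 8] / [6, 7];  Q = [1, 3, 4] / [2, 5, 8] / [6, 7];  common shape = (3, 3, 2)

Row-insert the values π_1, π_2, … into P one at a time, bumping the leftmost entry strictly greater than the inserted value down to the next row. The recording tableau Q records, in position (i, j), the step at which that cell was added to P.
  Insert 6 (step 1): P = [6];  Q = [1]
  Insert 3 (step 2): P = [3] / [6];  Q = [1] / [2]
  Insert 7 (step 3): P = [3, 7] / [6];  Q = [1, 3] / [2]
  Insert 8 (step 4): P = [3, 7, 8] / [6];  Q = [1, 3, 4] / [2]
  Insert 4 (step 5): P = [3, 4, 8] / [6, 7];  Q = [1, 3, 4] / [2, 5]
  Insert 1 (step 6): P = [1, 4, 8] / [3, 7] / [6];  Q = [1, 3, 4] / [2, 5] / [6]
  Insert 2 (step 7): P = [1, 2, 8] / [3, 4] / [6, 7];  Q = [1, 3, 4] / [2, 5] / [6, 7]
  Insert 5 (step 8): P = [1, 2, 5] / [3, 4, 8] / [6, 7];  Q = [1, 3, 4] / [2, 5, 8] / [6, 7]
Final shape: (3, 3, 2).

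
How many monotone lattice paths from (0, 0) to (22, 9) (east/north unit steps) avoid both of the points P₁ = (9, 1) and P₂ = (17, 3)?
Number of paths = 17806395

Inclusion–exclusion. Total paths: C(31, 22) = 20160075. Through P₁: C(10, 9)·C(21, 13) = 2034900. Through P₂: C(20, 17)·C(11, 5) = 526680. Since P₁ is strictly southwest of P₂, a monotone path through both must visit P₁ then P₂; paths through both = C(10, 9)·C(10, 8)·C(11, 5) = 207900. Avoid both = 20160075 − 2034900 − 526680 + 207900 = 17806395.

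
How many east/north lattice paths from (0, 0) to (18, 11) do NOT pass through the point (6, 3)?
Number of paths = 24015810

Total paths from (0, 0) to (18, 11): C(29, 18) = 34597290. Paths through (6, 3): (paths (0, 0) → (6, 3)) × (paths (6, 3) → (18, 11)) = C(9, 6) · C(20, 12) = 84 · 125970 = 10581480. Avoidance count = 34597290 − 10581480 = 24015810.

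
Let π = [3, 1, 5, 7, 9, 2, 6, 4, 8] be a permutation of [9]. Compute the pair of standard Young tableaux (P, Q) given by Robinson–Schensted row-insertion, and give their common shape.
P = [1, 2, 4, 8] / [3, 5, 6, 9] / [7];  Q = [1, 3, 4, 5] / [2, 6, 7, 9] / [8];  common shape = (4, 4, 1)

Row-insert the values π_1, π_2, … into P one at a time, bumping the leftmost entry strictly greater than the inserted value down to the next row. The recording tableau Q records, in position (i, j), the step at which that cell was added to P.
  Insert 3 (step 1): P = [3];  Q = [1]
  Insert 1 (step 2): P = [1] / [3];  Q = [1] / [2]
  Insert 5 (step 3): P = [1, 5] / [3];  Q = [1, 3] / [2]
  Insert 7 (step 4): P = [1, 5, 7] / [3];  Q = [1, 3, 4] / [2]
  Insert 9 (step 5): P = [1, 5, 7, 9] / [3];  Q = [1, 3, 4, 5] / [2]
  Insert 2 (step 6): P = [1, 2, 7, 9] / [3, 5];  Q = [1, 3, 4, 5] / [2, 6]
  Insert 6 (step 7): P = [1, 2, 6, 9] / [3, 5, 7];  Q = [1, 3, 4, 5] / [2, 6, 7]
  Insert 4 (step 8): P = [1, 2, 4, 9] / [3, 5, 6] / [7];  Q = [1, 3, 4, 5] / [2, 6, 7] / [8]
  Insert 8 (step 9): P = [1, 2, 4, 8] / [3, 5, 6, 9] / [7];  Q = [1, 3, 4, 5] / [2, 6, 7, 9] / [8]
Final shape: (4, 4, 1).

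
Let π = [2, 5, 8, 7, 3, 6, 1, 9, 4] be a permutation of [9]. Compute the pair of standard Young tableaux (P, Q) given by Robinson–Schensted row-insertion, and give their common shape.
P = [1, 3, 4, 9] / [2, 6] / [5, 7] / [8];  Q = [1, 2, 3, 8] / [4, 6] / [5, 9] / [7];  common shape = (4, 2, 2, 1)

Row-insert the values π_1, π_2, … into P one at a time, bumping the leftmost entry strictly greater than the inserted value down to the next row. The recording tableau Q records, in position (i, j), the step at which that cell was added to P.
  Insert 2 (step 1): P = [2];  Q = [1]
  Insert 5 (step 2): P = [2, 5];  Q = [1, 2]
  Insert 8 (step 3): P = [2, 5, 8];  Q = [1, 2, 3]
  Insert 7 (step 4): P = [2, 5, 7] / [8];  Q = [1, 2, 3] / [4]
  Insert 3 (step 5): P = [2, 3, 7] / [5] / [8];  Q = [1, 2, 3] / [4] / [5]
  Insert 6 (step 6): P = [2, 3, 6] / [5, 7] / [8];  Q = [1, 2, 3] / [4, 6] / [5]
  Insert 1 (step 7): P = [1, 3, 6] / [2, 7] / [5] / [8];  Q = [1, 2, 3] / [4, 6] / [5] / [7]
  Insert 9 (step 8): P = [1, 3, 6, 9] / [2, 7] / [5] / [8];  Q = [1, 2, 3, 8] / [4, 6] / [5] / [7]
  Insert 4 (step 9): P = [1, 3, 4, 9] / [2, 6] / [5, 7] / [8];  Q = [1, 2, 3, 8] / [4, 6] / [5, 9] / [7]
Final shape: (4, 2, 2, 1).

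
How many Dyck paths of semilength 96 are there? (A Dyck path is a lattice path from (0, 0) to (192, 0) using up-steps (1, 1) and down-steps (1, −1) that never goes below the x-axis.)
C_96 = 3721443204405954385563870541379246659709506697378694300

These Dyck paths are counted by the Catalan number C_n = (1/(n + 1)) · C(2n, n). For n = 96: C_96 = (1/97) · C(192, 96) = 360979990827377575399695442513786925991822149645733347100/97 = 3721443204405954385563870541379246659709506697378694300.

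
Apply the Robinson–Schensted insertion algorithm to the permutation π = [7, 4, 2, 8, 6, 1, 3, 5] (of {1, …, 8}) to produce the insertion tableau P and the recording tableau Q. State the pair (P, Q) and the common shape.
P = [1, 3, 5] / [2, 6] / [4, 8] / [7];  Q = [1, 4, 8] / [2, 5] / [3, 7] / [6];  common shape = (3, 2, 2, 1)

Row-insert the values π_1, π_2, … into P one at a time, bumping the leftmost entry strictly greater than the inserted value down to the next row. The recording tableau Q records, in position (i, j), the step at which that cell was added to P.
  Insert 7 (step 1): P = [7];  Q = [1]
  Insert 4 (step 2): P = [4] / [7];  Q = [1] / [2]
  Insert 2 (step 3): P = [2] / [4] / [7];  Q = [1] / [2] / [3]
  Insert 8 (step 4): P = [2, 8] / [4] / [7];  Q = [1, 4] / [2] / [3]
  Insert 6 (step 5): P = [2, 6] / [4, 8] / [7];  Q = [1, 4] / [2, 5] / [3]
  Insert 1 (step 6): P = [1, 6] / [2, 8] / [4] / [7];  Q = [1, 4] / [2, 5] / [3] / [6]
  Insert 3 (step 7): P = [1, 3] / [2, 6] / [4, 8] / [7];  Q = [1, 4] / [2, 5] / [3, 7] / [6]
  Insert 5 (step 8): P = [1, 3, 5] / [2, 6] / [4, 8] / [7];  Q = [1, 4, 8] / [2, 5] / [3, 7] / [6]
Final shape: (3, 2, 2, 1).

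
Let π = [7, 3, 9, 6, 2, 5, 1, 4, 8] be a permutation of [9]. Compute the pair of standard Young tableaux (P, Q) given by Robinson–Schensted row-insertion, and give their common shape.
P = [1, 4, 8] / [2, 5] / [3, 6] / [7, 9];  Q = [1, 3, 9] / [2, 4] / [5, 6] / [7, 8];  common shape = (3, 2, 2, 2)

Row-insert the values π_1, π_2, … into P one at a time, bumping the leftmost entry strictly greater than the inserted value down to the next row. The recording tableau Q records, in position (i, j), the step at which that cell was added to P.
  Insert 7 (step 1): P = [7];  Q = [1]
  Insert 3 (step 2): P = [3] / [7];  Q = [1] / [2]
  Insert 9 (step 3): P = [3, 9] / [7];  Q = [1, 3] / [2]
  Insert 6 (step 4): P = [3, 6] / [7, 9];  Q = [1, 3] / [2, 4]
  Insert 2 (step 5): P = [2, 6] / [3, 9] / [7];  Q = [1, 3] / [2, 4] / [5]
  Insert 5 (step 6): P = [2, 5] / [3, 6] / [7, 9];  Q = [1, 3] / [2, 4] / [5, 6]
  Insert 1 (step 7): P = [1, 5] / [2, 6] / [3, 9] / [7];  Q = [1, 3] / [2, 4] / [5, 6] / [7]
  Insert 4 (step 8): P = [1, 4] / [2, 5] / [3, 6] / [7, 9];  Q = [1, 3] / [2, 4] / [5, 6] / [7, 8]
  Insert 8 (step 9): P = [1, 4, 8] / [2, 5] / [3, 6] / [7, 9];  Q = [1, 3, 9] / [2, 4] / [5, 6] / [7, 8]
Final shape: (3, 2, 2, 2).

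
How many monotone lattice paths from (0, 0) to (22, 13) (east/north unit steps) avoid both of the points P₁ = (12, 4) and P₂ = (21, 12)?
Number of paths = 687063600

Inclusion–exclusion. Total paths: C(35, 22) = 1476337800. Through P₁: C(16, 12)·C(19, 10) = 168127960. Through P₂: C(33, 21)·C(2, 1) = 709634640. Since P₁ is strictly southwest of P₂, a monotone path through both must visit P₁ then P₂; paths through both = C(16, 12)·C(17, 9)·C(2, 1) = 88488400. Avoid both = 1476337800 − 168127960 − 709634640 + 88488400 = 687063600.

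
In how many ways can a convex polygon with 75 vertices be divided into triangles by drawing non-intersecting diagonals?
C_73 = 79463489365077377841208237632349268884500

These polygon triangulations are counted by the Catalan number C_n = (1/(n + 1)) · C(2n, n). For n = 73: C_73 = (1/74) · C(146, 73) = 5880298213015725960249409584793845897453000/74 = 79463489365077377841208237632349268884500.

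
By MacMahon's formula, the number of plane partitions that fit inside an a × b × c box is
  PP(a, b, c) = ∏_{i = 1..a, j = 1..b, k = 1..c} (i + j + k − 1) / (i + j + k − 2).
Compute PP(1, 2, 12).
PP(1, 2, 12) = 91

Evaluate the triple product over i = 1..1, j = 1..2, k = 1..12. The factors are (2/1) · (3/2) · (4/3) · (5/4) · (6/5) · (7/6) · (8/7) · (9/8) · … (24 factors total). The numerators and denominators telescope so the product is an integer; carrying out the multiplication exactly gives PP(1, 2, 12) = 91.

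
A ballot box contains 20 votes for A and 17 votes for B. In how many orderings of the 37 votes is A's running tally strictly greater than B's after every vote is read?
Strict-lead orderings = 1289624490

Total orderings of the 37 votes with 20 for A: C(37, 20) = 15905368710. By the Bertrand ballot formula (Cycle Lemma / reflection principle), the number of orderings in which A is strictly ahead of B throughout is (p − q)/(p + q) · C(p + q, p) = (20 − 17)/(20 + 17) · 15905368710 = 1289624490.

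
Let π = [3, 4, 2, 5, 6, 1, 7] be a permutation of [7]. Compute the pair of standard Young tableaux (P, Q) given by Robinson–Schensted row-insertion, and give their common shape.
P = [1, 4, 5, 6, 7] / [2] / [3];  Q = [1, 2, 4, 5, 7] / [3] / [6];  common shape = (5, 1, 1)

Row-insert the values π_1, π_2, … into P one at a time, bumping the leftmost entry strictly greater than the inserted value down to the next row. The recording tableau Q records, in position (i, j), the step at which that cell was added to P.
  Insert 3 (step 1): P = [3];  Q = [1]
  Insert 4 (step 2): P = [3, 4];  Q = [1, 2]
  Insert 2 (step 3): P = [2, 4] / [3];  Q = [1, 2] / [3]
  Insert 5 (step 4): P = [2, 4, 5] / [3];  Q = [1, 2, 4] / [3]
  Insert 6 (step 5): P = [2, 4, 5, 6] / [3];  Q = [1, 2, 4, 5] / [3]
  Insert 1 (step 6): P = [1, 4, 5, 6] / [2] / [3];  Q = [1, 2, 4, 5] / [3] / [6]
  Insert 7 (step 7): P = [1, 4, 5, 6, 7] / [2] / [3];  Q = [1, 2, 4, 5, 7] / [3] / [6]
Final shape: (5, 1, 1).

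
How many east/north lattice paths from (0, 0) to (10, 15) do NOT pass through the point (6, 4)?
Number of paths = 2982110

Total paths from (0, 0) to (10, 15): C(25, 10) = 3268760. Paths through (6, 4): (paths (0, 0) → (6, 4)) × (paths (6, 4) → (10, 15)) = C(10, 6) · C(15, 4) = 210 · 1365 = 286650. Avoidance count = 3268760 − 286650 = 2982110.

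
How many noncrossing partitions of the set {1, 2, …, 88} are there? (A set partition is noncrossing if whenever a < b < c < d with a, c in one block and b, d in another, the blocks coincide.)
C_88 = 64633260585762914370496637486146181462681535261000

These noncrossing partitions are counted by the Catalan number C_n = (1/(n + 1)) · C(2n, n). For n = 88: C_88 = (1/89) · C(176, 88) = 5752360192132899378974200736267010150178656638229000/89 = 64633260585762914370496637486146181462681535261000.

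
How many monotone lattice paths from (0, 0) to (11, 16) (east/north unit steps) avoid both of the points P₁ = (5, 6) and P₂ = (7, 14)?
Number of paths = 7905849

Inclusion–exclusion. Total paths: C(27, 11) = 13037895. Through P₁: C(11, 5)·C(16, 6) = 3699696. Through P₂: C(21, 7)·C(6, 4) = 1744200. Since P₁ is strictly southwest of P₂, a monotone path through both must visit P₁ then P₂; paths through both = C(11, 5)·C(10, 2)·C(6, 4) = 311850. Avoid both = 13037895 − 3699696 − 1744200 + 311850 = 7905849.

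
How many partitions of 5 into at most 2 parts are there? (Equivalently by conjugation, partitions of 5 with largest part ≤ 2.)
p(5, parts ≤ 2) = 3

Partitions of 5 with all parts ≤ 2: 2+2+1, 2+1+1+1, 1+1+1+1+1. Count = 3.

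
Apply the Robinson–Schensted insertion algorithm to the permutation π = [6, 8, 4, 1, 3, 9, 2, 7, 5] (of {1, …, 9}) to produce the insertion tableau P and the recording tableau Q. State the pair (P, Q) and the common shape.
P = [1, 2, 5] / [3, 7, 9] / [4, 8] / [6];  Q = [1, 2, 6] / [3, 5, 8] / [4, 9] / [7];  common shape = (3, 3, 2, 1)

Row-insert the values π_1, π_2, … into P one at a time, bumping the leftmost entry strictly greater than the inserted value down to the next row. The recording tableau Q records, in position (i, j), the step at which that cell was added to P.
  Insert 6 (step 1): P = [6];  Q = [1]
  Insert 8 (step 2): P = [6, 8];  Q = [1, 2]
  Insert 4 (step 3): P = [4, 8] / [6];  Q = [1, 2] / [3]
  Insert 1 (step 4): P = [1, 8] / [4] / [6];  Q = [1, 2] / [3] / [4]
  Insert 3 (step 5): P = [1, 3] / [4, 8] / [6];  Q = [1, 2] / [3, 5] / [4]
  Insert 9 (step 6): P = [1, 3, 9] / [4, 8] / [6];  Q = [1, 2, 6] / [3, 5] / [4]
  Insert 2 (step 7): P = [1, 2, 9] / [3, 8] / [4] / [6];  Q = [1, 2, 6] / [3, 5] / [4] / [7]
  Insert 7 (step 8): P = [1, 2, 7] / [3, 8, 9] / [4] / [6];  Q = [1, 2, 6] / [3, 5, 8] / [4] / [7]
  Insert 5 (step 9): P = [1, 2, 5] / [3, 7, 9] / [4, 8] / [6];  Q = [1, 2, 6] / [3, 5, 8] / [4, 9] / [7]
Final shape: (3, 3, 2, 1).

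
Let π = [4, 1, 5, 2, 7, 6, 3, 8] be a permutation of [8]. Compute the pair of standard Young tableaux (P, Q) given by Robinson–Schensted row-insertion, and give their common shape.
P = [1, 2, 3, 8] / [4, 5, 6] / [7];  Q = [1, 3, 5, 8] / [2, 4, 6] / [7];  common shape = (4, 3, 1)

Row-insert the values π_1, π_2, … into P one at a time, bumping the leftmost entry strictly greater than the inserted value down to the next row. The recording tableau Q records, in position (i, j), the step at which that cell was added to P.
  Insert 4 (step 1): P = [4];  Q = [1]
  Insert 1 (step 2): P = [1] / [4];  Q = [1] / [2]
  Insert 5 (step 3): P = [1, 5] / [4];  Q = [1, 3] / [2]
  Insert 2 (step 4): P = [1, 2] / [4, 5];  Q = [1, 3] / [2, 4]
  Insert 7 (step 5): P = [1, 2, 7] / [4, 5];  Q = [1, 3, 5] / [2, 4]
  Insert 6 (step 6): P = [1, 2, 6] / [4, 5, 7];  Q = [1, 3, 5] / [2, 4, 6]
  Insert 3 (step 7): P = [1, 2, 3] / [4, 5, 6] / [7];  Q = [1, 3, 5] / [2, 4, 6] / [7]
  Insert 8 (step 8): P = [1, 2, 3, 8] / [4, 5, 6] / [7];  Q = [1, 3, 5, 8] / [2, 4, 6] / [7]
Final shape: (4, 3, 1).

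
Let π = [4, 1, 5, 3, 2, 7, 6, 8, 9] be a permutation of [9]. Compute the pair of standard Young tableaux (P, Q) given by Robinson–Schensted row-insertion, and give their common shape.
P = [1, 2, 6, 8, 9] / [3, 5, 7] / [4];  Q = [1, 3, 6, 8, 9] / [2, 4, 7] / [5];  common shape = (5, 3, 1)

Row-insert the values π_1, π_2, … into P one at a time, bumping the leftmost entry strictly greater than the inserted value down to the next row. The recording tableau Q records, in position (i, j), the step at which that cell was added to P.
  Insert 4 (step 1): P = [4];  Q = [1]
  Insert 1 (step 2): P = [1] / [4];  Q = [1] / [2]
  Insert 5 (step 3): P = [1, 5] / [4];  Q = [1, 3] / [2]
  Insert 3 (step 4): P = [1, 3] / [4, 5];  Q = [1, 3] / [2, 4]
  Insert 2 (step 5): P = [1, 2] / [3, 5] / [4];  Q = [1, 3] / [2, 4] / [5]
  Insert 7 (step 6): P = [1, 2, 7] / [3, 5] / [4];  Q = [1, 3, 6] / [2, 4] / [5]
  Insert 6 (step 7): P = [1, 2, 6] / [3, 5, 7] / [4];  Q = [1, 3, 6] / [2, 4, 7] / [5]
  Insert 8 (step 8): P = [1, 2, 6, 8] / [3, 5, 7] / [4];  Q = [1, 3, 6, 8] / [2, 4, 7] / [5]
  Insert 9 (step 9): P = [1, 2, 6, 8, 9] / [3, 5, 7] / [4];  Q = [1, 3, 6, 8, 9] / [2, 4, 7] / [5]
Final shape: (5, 3, 1).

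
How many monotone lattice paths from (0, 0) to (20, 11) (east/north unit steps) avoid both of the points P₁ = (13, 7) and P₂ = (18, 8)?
Number of paths = 48119165

Inclusion–exclusion. Total paths: C(31, 20) = 84672315. Through P₁: C(20, 13)·C(11, 7) = 25581600. Through P₂: C(26, 18)·C(5, 2) = 15622750. Since P₁ is strictly southwest of P₂, a monotone path through both must visit P₁ then P₂; paths through both = C(20, 13)·C(6, 5)·C(5, 2) = 4651200. Avoid both = 84672315 − 25581600 − 15622750 + 4651200 = 48119165.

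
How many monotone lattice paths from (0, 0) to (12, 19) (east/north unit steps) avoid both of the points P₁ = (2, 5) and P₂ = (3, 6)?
Number of paths = 79042509

Inclusion–exclusion. Total paths: C(31, 12) = 141120525. Through P₁: C(7, 2)·C(24, 10) = 41186376. Through P₂: C(9, 3)·C(22, 9) = 41783280. Since P₁ is strictly southwest of P₂, a monotone path through both must visit P₁ then P₂; paths through both = C(7, 2)·C(2, 1)·C(22, 9) = 20891640. Avoid both = 141120525 − 41186376 − 41783280 + 20891640 = 79042509.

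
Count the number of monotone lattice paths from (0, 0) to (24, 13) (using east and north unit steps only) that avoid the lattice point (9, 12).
Number of paths = 3557764420

Total paths from (0, 0) to (24, 13): C(37, 24) = 3562467300. Paths through (9, 12): (paths (0, 0) → (9, 12)) × (paths (9, 12) → (24, 13)) = C(21, 9) · C(16, 15) = 293930 · 16 = 4702880. Avoidance count = 3562467300 − 4702880 = 3557764420.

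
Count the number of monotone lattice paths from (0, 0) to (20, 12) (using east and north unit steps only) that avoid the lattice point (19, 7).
Number of paths = 221846040

Total paths from (0, 0) to (20, 12): C(32, 20) = 225792840. Paths through (19, 7): (paths (0, 0) → (19, 7)) × (paths (19, 7) → (20, 12)) = C(26, 19) · C(6, 1) = 657800 · 6 = 3946800. Avoidance count = 225792840 − 3946800 = 221846040.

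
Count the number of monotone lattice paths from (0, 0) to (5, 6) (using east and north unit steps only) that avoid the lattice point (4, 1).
Number of paths = 432

Total paths from (0, 0) to (5, 6): C(11, 5) = 462. Paths through (4, 1): (paths (0, 0) → (4, 1)) × (paths (4, 1) → (5, 6)) = C(5, 4) · C(6, 1) = 5 · 6 = 30. Avoidance count = 462 − 30 = 432.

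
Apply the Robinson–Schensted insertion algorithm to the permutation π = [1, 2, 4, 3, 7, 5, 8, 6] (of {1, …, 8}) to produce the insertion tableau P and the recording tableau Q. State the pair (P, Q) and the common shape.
P = [1, 2, 3, 5, 6] / [4, 7, 8];  Q = [1, 2, 3, 5, 7] / [4, 6, 8];  common shape = (5, 3)

Row-insert the values π_1, π_2, … into P one at a time, bumping the leftmost entry strictly greater than the inserted value down to the next row. The recording tableau Q records, in position (i, j), the step at which that cell was added to P.
  Insert 1 (step 1): P = [1];  Q = [1]
  Insert 2 (step 2): P = [1, 2];  Q = [1, 2]
  Insert 4 (step 3): P = [1, 2, 4];  Q = [1, 2, 3]
  Insert 3 (step 4): P = [1, 2, 3] / [4];  Q = [1, 2, 3] / [4]
  Insert 7 (step 5): P = [1, 2, 3, 7] / [4];  Q = [1, 2, 3, 5] / [4]
  Insert 5 (step 6): P = [1, 2, 3, 5] / [4, 7];  Q = [1, 2, 3, 5] / [4, 6]
  Insert 8 (step 7): P = [1, 2, 3, 5, 8] / [4, 7];  Q = [1, 2, 3, 5, 7] / [4, 6]
  Insert 6 (step 8): P = [1, 2, 3, 5, 6] / [4, 7, 8];  Q = [1, 2, 3, 5, 7] / [4, 6, 8]
Final shape: (5, 3).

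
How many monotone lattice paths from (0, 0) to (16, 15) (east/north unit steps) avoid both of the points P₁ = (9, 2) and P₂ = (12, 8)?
Number of paths = 256231095

Inclusion–exclusion. Total paths: C(31, 16) = 300540195. Through P₁: C(11, 9)·C(20, 7) = 4263600. Through P₂: C(20, 12)·C(11, 4) = 41570100. Since P₁ is strictly southwest of P₂, a monotone path through both must visit P₁ then P₂; paths through both = C(11, 9)·C(9, 3)·C(11, 4) = 1524600. Avoid both = 300540195 − 4263600 − 41570100 + 1524600 = 256231095.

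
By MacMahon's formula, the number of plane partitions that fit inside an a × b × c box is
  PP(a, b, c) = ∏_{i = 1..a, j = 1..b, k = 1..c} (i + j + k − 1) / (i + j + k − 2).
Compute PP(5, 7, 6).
PP(5, 7, 6) = 739309710568

Evaluate the triple product over i = 1..5, j = 1..7, k = 1..6. The factors are (2/1) · (3/2) · (4/3) · (5/4) · (6/5) · (7/6) · (3/2) · (4/3) · … (210 factors total). The numerators and denominators telescope so the product is an integer; carrying out the multiplication exactly gives PP(5, 7, 6) = 739309710568.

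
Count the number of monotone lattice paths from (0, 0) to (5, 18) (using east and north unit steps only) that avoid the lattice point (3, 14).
Number of paths = 23449

Total paths from (0, 0) to (5, 18): C(23, 5) = 33649. Paths through (3, 14): (paths (0, 0) → (3, 14)) × (paths (3, 14) → (5, 18)) = C(17, 3) · C(6, 2) = 680 · 15 = 10200. Avoidance count = 33649 − 10200 = 23449.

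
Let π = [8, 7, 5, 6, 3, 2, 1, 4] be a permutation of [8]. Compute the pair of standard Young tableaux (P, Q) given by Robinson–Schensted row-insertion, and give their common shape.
P = [1, 4] / [2, 6] / [3] / [5] / [7] / [8];  Q = [1, 4] / [2, 8] / [3] / [5] / [6] / [7];  common shape = (2, 2, 1, 1, 1, 1)

Row-insert the values π_1, π_2, … into P one at a time, bumping the leftmost entry strictly greater than the inserted value down to the next row. The recording tableau Q records, in position (i, j), the step at which that cell was added to P.
  Insert 8 (step 1): P = [8];  Q = [1]
  Insert 7 (step 2): P = [7] / [8];  Q = [1] / [2]
  Insert 5 (step 3): P = [5] / [7] / [8];  Q = [1] / [2] / [3]
  Insert 6 (step 4): P = [5, 6] / [7] / [8];  Q = [1, 4] / [2] / [3]
  Insert 3 (step 5): P = [3, 6] / [5] / [7] / [8];  Q = [1, 4] / [2] / [3] / [5]
  Insert 2 (step 6): P = [2, 6] / [3] / [5] / [7] / [8];  Q = [1, 4] / [2] / [3] / [5] / [6]
  Insert 1 (step 7): P = [1, 6] / [2] / [3] / [5] / [7] / [8];  Q = [1, 4] / [2] / [3] / [5] / [6] / [7]
  Insert 4 (step 8): P = [1, 4] / [2, 6] / [3] / [5] / [7] / [8];  Q = [1, 4] / [2, 8] / [3] / [5] / [6] / [7]
Final shape: (2, 2, 1, 1, 1, 1).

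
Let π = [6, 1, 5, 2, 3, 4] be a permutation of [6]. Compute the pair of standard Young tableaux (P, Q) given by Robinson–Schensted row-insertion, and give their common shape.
P = [1, 2, 3, 4] / [5] / [6];  Q = [1, 3, 5, 6] / [2] / [4];  common shape = (4, 1, 1)

Row-insert the values π_1, π_2, … into P one at a time, bumping the leftmost entry strictly greater than the inserted value down to the next row. The recording tableau Q records, in position (i, j), the step at which that cell was added to P.
  Insert 6 (step 1): P = [6];  Q = [1]
  Insert 1 (step 2): P = [1] / [6];  Q = [1] / [2]
  Insert 5 (step 3): P = [1, 5] / [6];  Q = [1, 3] / [2]
  Insert 2 (step 4): P = [1, 2] / [5] / [6];  Q = [1, 3] / [2] / [4]
  Insert 3 (step 5): P = [1, 2, 3] / [5] / [6];  Q = [1, 3, 5] / [2] / [4]
  Insert 4 (step 6): P = [1, 2, 3, 4] / [5] / [6];  Q = [1, 3, 5, 6] / [2] / [4]
Final shape: (4, 1, 1).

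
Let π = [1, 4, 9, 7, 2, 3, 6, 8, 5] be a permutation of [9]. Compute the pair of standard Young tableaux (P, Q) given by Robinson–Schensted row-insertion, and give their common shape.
P = [1, 2, 3, 5, 8] / [4, 6] / [7] / [9];  Q = [1, 2, 3, 7, 8] / [4, 6] / [5] / [9];  common shape = (5, 2, 1, 1)

Row-insert the values π_1, π_2, … into P one at a time, bumping the leftmost entry strictly greater than the inserted value down to the next row. The recording tableau Q records, in position (i, j), the step at which that cell was added to P.
  Insert 1 (step 1): P = [1];  Q = [1]
  Insert 4 (step 2): P = [1, 4];  Q = [1, 2]
  Insert 9 (step 3): P = [1, 4, 9];  Q = [1, 2, 3]
  Insert 7 (step 4): P = [1, 4, 7] / [9];  Q = [1, 2, 3] / [4]
  Insert 2 (step 5): P = [1, 2, 7] / [4] / [9];  Q = [1, 2, 3] / [4] / [5]
  Insert 3 (step 6): P = [1, 2, 3] / [4, 7] / [9];  Q = [1, 2, 3] / [4, 6] / [5]
  Insert 6 (step 7): P = [1, 2, 3, 6] / [4, 7] / [9];  Q = [1, 2, 3, 7] / [4, 6] / [5]
  Insert 8 (step 8): P = [1, 2, 3, 6, 8] / [4, 7] / [9];  Q = [1, 2, 3, 7, 8] / [4, 6] / [5]
  Insert 5 (step 9): P = [1, 2, 3, 5, 8] / [4, 6] / [7] / [9];  Q = [1, 2, 3, 7, 8] / [4, 6] / [5] / [9]
Final shape: (5, 2, 1, 1).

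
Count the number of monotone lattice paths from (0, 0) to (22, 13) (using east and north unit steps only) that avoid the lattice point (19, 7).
Number of paths = 1421082600

Total paths from (0, 0) to (22, 13): C(35, 22) = 1476337800. Paths through (19, 7): (paths (0, 0) → (19, 7)) × (paths (19, 7) → (22, 13)) = C(26, 19) · C(9, 3) = 657800 · 84 = 55255200. Avoidance count = 1476337800 − 55255200 = 1421082600.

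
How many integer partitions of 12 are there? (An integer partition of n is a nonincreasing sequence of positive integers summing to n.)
p(12) = 77

List all partitions of 12: 12, 11+1, 10+2, 10+1+1, 9+3, 9+2+1, 9+1+1+1, 8+4, 8+3+1, 8+2+2, 8+2+1+1, 8+1+1+1+1, 7+5, 7+4+1, 7+3+2, 7+3+1+1, 7+2+2+1, 7+2+1+1+1, 7+1+1+1+1+1, 6+6, 6+5+1, 6+4+2, 6+4+1+1, 6+3+3, 6+3+2+1, 6+3+1+1+1, 6+2+2+2, 6+2+2+1+1, 6+2+1+1+1+1, 6+1+1+1+1+1+1, … (77 total). Counting them gives p(12) = 77.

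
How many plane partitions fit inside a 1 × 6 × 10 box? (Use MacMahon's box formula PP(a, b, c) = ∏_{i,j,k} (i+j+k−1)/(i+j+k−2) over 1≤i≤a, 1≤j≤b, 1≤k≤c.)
PP(1, 6, 10) = 8008

Evaluate the triple product over i = 1..1, j = 1..6, k = 1..10. The factors are (2/1) · (3/2) · (4/3) · (5/4) · (6/5) · (7/6) · (8/7) · (9/8) · … (60 factors total). The numerators and denominators telescope so the product is an integer; carrying out the multiplication exactly gives PP(1, 6, 10) = 8008.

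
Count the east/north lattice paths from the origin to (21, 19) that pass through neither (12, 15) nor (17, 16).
Number of paths = 81665450250

Inclusion–exclusion. Total paths: C(40, 21) = 131282408400. Through P₁: C(27, 12)·C(13, 9) = 12429459900. Through P₂: C(33, 17)·C(7, 4) = 40838108850. Since P₁ is strictly southwest of P₂, a monotone path through both must visit P₁ then P₂; paths through both = C(27, 12)·C(6, 5)·C(7, 4) = 3650610600. Avoid both = 131282408400 − 12429459900 − 40838108850 + 3650610600 = 81665450250.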